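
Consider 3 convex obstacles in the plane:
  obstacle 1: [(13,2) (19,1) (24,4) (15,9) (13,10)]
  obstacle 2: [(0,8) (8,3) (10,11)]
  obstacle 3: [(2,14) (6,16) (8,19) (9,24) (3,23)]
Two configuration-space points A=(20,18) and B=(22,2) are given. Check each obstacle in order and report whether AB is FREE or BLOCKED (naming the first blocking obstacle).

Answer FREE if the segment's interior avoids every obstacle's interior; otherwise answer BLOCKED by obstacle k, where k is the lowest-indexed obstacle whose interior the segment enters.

Obstacle 1 [(13,2) (19,1) (24,4) (15,9) (13,10)]:
  edge (13,2)–(19,1): clear
  edge (19,1)–(24,4): crosses AB
  edge (24,4)–(15,9): crosses AB
  edge (15,9)–(13,10): clear
  edge (13,10)–(13,2): clear
  → BLOCKED
Obstacle 2 [(0,8) (8,3) (10,11)]:
  edge (0,8)–(8,3): clear
  edge (8,3)–(10,11): clear
  edge (10,11)–(0,8): clear
  midpoint (21,10) outside
  → clear
Obstacle 3 [(2,14) (6,16) (8,19) (9,24) (3,23)]:
  edge (2,14)–(6,16): clear
  edge (6,16)–(8,19): clear
  edge (8,19)–(9,24): clear
  edge (9,24)–(3,23): clear
  edge (3,23)–(2,14): clear
  midpoint (21,10) outside
  → clear

BLOCKED by obstacle 1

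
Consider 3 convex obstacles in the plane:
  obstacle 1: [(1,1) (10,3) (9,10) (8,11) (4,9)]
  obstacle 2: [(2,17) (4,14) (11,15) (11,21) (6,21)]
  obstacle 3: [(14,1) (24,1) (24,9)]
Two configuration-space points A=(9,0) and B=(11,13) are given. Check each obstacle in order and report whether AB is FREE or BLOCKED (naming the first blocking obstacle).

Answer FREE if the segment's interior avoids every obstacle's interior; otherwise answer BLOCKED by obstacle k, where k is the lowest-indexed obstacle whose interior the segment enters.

BLOCKED by obstacle 1

Obstacle 1 [(1,1) (10,3) (9,10) (8,11) (4,9)]:
  edge (1,1)–(10,3): crosses AB
  edge (10,3)–(9,10): crosses AB
  edge (9,10)–(8,11): clear
  edge (8,11)–(4,9): clear
  edge (4,9)–(1,1): clear
  → BLOCKED
Obstacle 2 [(2,17) (4,14) (11,15) (11,21) (6,21)]:
  edge (2,17)–(4,14): clear
  edge (4,14)–(11,15): clear
  edge (11,15)–(11,21): clear
  edge (11,21)–(6,21): clear
  edge (6,21)–(2,17): clear
  midpoint (10,13/2) outside
  → clear
Obstacle 3 [(14,1) (24,1) (24,9)]:
  edge (14,1)–(24,1): clear
  edge (24,1)–(24,9): clear
  edge (24,9)–(14,1): clear
  midpoint (10,13/2) outside
  → clear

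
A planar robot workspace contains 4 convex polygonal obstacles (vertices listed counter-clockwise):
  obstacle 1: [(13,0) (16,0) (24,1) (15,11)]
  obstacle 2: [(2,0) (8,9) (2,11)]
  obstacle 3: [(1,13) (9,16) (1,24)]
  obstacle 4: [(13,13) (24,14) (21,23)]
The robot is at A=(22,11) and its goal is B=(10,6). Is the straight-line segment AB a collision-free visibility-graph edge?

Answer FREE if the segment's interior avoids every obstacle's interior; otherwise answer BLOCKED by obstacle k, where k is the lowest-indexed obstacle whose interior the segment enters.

Obstacle 1 [(13,0) (16,0) (24,1) (15,11)]:
  edge (13,0)–(16,0): clear
  edge (16,0)–(24,1): clear
  edge (24,1)–(15,11): crosses AB
  edge (15,11)–(13,0): crosses AB
  → BLOCKED
Obstacle 2 [(2,0) (8,9) (2,11)]:
  edge (2,0)–(8,9): clear
  edge (8,9)–(2,11): clear
  edge (2,11)–(2,0): clear
  midpoint (16,17/2) outside
  → clear
Obstacle 3 [(1,13) (9,16) (1,24)]:
  edge (1,13)–(9,16): clear
  edge (9,16)–(1,24): clear
  edge (1,24)–(1,13): clear
  midpoint (16,17/2) outside
  → clear
Obstacle 4 [(13,13) (24,14) (21,23)]:
  edge (13,13)–(24,14): clear
  edge (24,14)–(21,23): clear
  edge (21,23)–(13,13): clear
  midpoint (16,17/2) outside
  → clear

BLOCKED by obstacle 1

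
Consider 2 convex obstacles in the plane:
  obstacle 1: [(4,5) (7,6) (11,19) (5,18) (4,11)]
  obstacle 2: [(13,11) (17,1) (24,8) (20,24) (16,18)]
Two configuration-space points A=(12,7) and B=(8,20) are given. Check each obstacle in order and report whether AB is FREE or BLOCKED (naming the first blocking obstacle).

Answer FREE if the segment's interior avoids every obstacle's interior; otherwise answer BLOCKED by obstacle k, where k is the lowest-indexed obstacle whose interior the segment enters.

Obstacle 1 [(4,5) (7,6) (11,19) (5,18) (4,11)]:
  edge (4,5)–(7,6): clear
  edge (7,6)–(11,19): crosses AB
  edge (11,19)–(5,18): crosses AB
  edge (5,18)–(4,11): clear
  edge (4,11)–(4,5): clear
  → BLOCKED
Obstacle 2 [(13,11) (17,1) (24,8) (20,24) (16,18)]:
  edge (13,11)–(17,1): clear
  edge (17,1)–(24,8): clear
  edge (24,8)–(20,24): clear
  edge (20,24)–(16,18): clear
  edge (16,18)–(13,11): clear
  midpoint (10,27/2) outside
  → clear

BLOCKED by obstacle 1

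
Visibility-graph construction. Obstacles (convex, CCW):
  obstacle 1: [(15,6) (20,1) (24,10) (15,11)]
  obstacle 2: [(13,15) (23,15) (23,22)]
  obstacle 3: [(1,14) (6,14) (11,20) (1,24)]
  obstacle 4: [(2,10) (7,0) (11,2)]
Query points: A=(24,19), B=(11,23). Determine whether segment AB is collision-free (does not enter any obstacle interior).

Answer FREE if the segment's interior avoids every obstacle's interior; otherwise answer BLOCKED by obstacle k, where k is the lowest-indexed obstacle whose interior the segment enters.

BLOCKED by obstacle 2

Obstacle 1 [(15,6) (20,1) (24,10) (15,11)]:
  edge (15,6)–(20,1): clear
  edge (20,1)–(24,10): clear
  edge (24,10)–(15,11): clear
  edge (15,11)–(15,6): clear
  midpoint (35/2,21) outside
  → clear
Obstacle 2 [(13,15) (23,15) (23,22)]:
  edge (13,15)–(23,15): clear
  edge (23,15)–(23,22): crosses AB
  edge (23,22)–(13,15): crosses AB
  → BLOCKED
Obstacle 3 [(1,14) (6,14) (11,20) (1,24)]:
  edge (1,14)–(6,14): clear
  edge (6,14)–(11,20): clear
  edge (11,20)–(1,24): clear
  edge (1,24)–(1,14): clear
  midpoint (35/2,21) outside
  → clear
Obstacle 4 [(2,10) (7,0) (11,2)]:
  edge (2,10)–(7,0): clear
  edge (7,0)–(11,2): clear
  edge (11,2)–(2,10): clear
  midpoint (35/2,21) outside
  → clear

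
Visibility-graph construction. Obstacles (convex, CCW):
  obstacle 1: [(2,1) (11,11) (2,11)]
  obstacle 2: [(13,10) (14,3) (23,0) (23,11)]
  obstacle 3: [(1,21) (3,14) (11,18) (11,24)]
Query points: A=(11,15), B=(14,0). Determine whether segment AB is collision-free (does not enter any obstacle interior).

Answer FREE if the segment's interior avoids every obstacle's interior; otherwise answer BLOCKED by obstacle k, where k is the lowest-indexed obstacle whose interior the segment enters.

FREE

Obstacle 1 [(2,1) (11,11) (2,11)]:
  edge (2,1)–(11,11): clear
  edge (11,11)–(2,11): clear
  edge (2,11)–(2,1): clear
  midpoint (25/2,15/2) outside
  → clear
Obstacle 2 [(13,10) (14,3) (23,0) (23,11)]:
  edge (13,10)–(14,3): clear
  edge (14,3)–(23,0): clear
  edge (23,0)–(23,11): clear
  edge (23,11)–(13,10): clear
  midpoint (25/2,15/2) outside
  → clear
Obstacle 3 [(1,21) (3,14) (11,18) (11,24)]:
  edge (1,21)–(3,14): clear
  edge (3,14)–(11,18): clear
  edge (11,18)–(11,24): clear
  edge (11,24)–(1,21): clear
  midpoint (25/2,15/2) outside
  → clear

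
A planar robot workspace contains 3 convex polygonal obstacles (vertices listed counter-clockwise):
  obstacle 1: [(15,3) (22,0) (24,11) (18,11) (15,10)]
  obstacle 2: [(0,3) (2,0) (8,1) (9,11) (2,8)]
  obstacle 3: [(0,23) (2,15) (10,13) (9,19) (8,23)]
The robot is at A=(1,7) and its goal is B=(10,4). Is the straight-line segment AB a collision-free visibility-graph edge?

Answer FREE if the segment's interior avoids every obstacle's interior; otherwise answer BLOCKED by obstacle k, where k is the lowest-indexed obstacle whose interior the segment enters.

BLOCKED by obstacle 2

Obstacle 1 [(15,3) (22,0) (24,11) (18,11) (15,10)]:
  edge (15,3)–(22,0): clear
  edge (22,0)–(24,11): clear
  edge (24,11)–(18,11): clear
  edge (18,11)–(15,10): clear
  edge (15,10)–(15,3): clear
  midpoint (11/2,11/2) outside
  → clear
Obstacle 2 [(0,3) (2,0) (8,1) (9,11) (2,8)]:
  edge (0,3)–(2,0): clear
  edge (2,0)–(8,1): clear
  edge (8,1)–(9,11): crosses AB
  edge (9,11)–(2,8): clear
  edge (2,8)–(0,3): crosses AB
  → BLOCKED
Obstacle 3 [(0,23) (2,15) (10,13) (9,19) (8,23)]:
  edge (0,23)–(2,15): clear
  edge (2,15)–(10,13): clear
  edge (10,13)–(9,19): clear
  edge (9,19)–(8,23): clear
  edge (8,23)–(0,23): clear
  midpoint (11/2,11/2) outside
  → clear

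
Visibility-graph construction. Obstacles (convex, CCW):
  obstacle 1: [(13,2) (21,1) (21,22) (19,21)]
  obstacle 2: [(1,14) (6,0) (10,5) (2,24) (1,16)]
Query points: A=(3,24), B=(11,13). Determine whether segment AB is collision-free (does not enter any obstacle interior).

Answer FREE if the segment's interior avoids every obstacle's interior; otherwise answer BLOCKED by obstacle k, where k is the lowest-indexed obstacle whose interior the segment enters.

Obstacle 1 [(13,2) (21,1) (21,22) (19,21)]:
  edge (13,2)–(21,1): clear
  edge (21,1)–(21,22): clear
  edge (21,22)–(19,21): clear
  edge (19,21)–(13,2): clear
  midpoint (7,37/2) outside
  → clear
Obstacle 2 [(1,14) (6,0) (10,5) (2,24) (1,16)]:
  edge (1,14)–(6,0): clear
  edge (6,0)–(10,5): clear
  edge (10,5)–(2,24): clear
  edge (2,24)–(1,16): clear
  edge (1,16)–(1,14): clear
  midpoint (7,37/2) outside
  → clear

FREE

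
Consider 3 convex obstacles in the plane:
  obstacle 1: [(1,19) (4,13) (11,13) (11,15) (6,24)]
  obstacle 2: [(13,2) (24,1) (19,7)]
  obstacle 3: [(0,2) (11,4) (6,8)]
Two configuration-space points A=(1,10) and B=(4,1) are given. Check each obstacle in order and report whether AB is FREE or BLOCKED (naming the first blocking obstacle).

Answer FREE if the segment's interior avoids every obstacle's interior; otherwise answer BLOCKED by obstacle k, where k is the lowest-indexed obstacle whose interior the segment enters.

BLOCKED by obstacle 3

Obstacle 1 [(1,19) (4,13) (11,13) (11,15) (6,24)]:
  edge (1,19)–(4,13): clear
  edge (4,13)–(11,13): clear
  edge (11,13)–(11,15): clear
  edge (11,15)–(6,24): clear
  edge (6,24)–(1,19): clear
  midpoint (5/2,11/2) outside
  → clear
Obstacle 2 [(13,2) (24,1) (19,7)]:
  edge (13,2)–(24,1): clear
  edge (24,1)–(19,7): clear
  edge (19,7)–(13,2): clear
  midpoint (5/2,11/2) outside
  → clear
Obstacle 3 [(0,2) (11,4) (6,8)]:
  edge (0,2)–(11,4): crosses AB
  edge (11,4)–(6,8): clear
  edge (6,8)–(0,2): crosses AB
  → BLOCKED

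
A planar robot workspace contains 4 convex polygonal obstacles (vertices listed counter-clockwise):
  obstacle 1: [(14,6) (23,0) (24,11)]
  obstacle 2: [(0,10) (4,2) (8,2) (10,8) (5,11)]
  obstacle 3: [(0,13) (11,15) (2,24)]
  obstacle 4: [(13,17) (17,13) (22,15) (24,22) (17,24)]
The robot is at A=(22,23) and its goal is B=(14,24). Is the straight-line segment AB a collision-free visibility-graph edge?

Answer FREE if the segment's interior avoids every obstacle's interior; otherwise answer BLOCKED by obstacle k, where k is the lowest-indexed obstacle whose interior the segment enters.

Obstacle 1 [(14,6) (23,0) (24,11)]:
  edge (14,6)–(23,0): clear
  edge (23,0)–(24,11): clear
  edge (24,11)–(14,6): clear
  midpoint (18,47/2) outside
  → clear
Obstacle 2 [(0,10) (4,2) (8,2) (10,8) (5,11)]:
  edge (0,10)–(4,2): clear
  edge (4,2)–(8,2): clear
  edge (8,2)–(10,8): clear
  edge (10,8)–(5,11): clear
  edge (5,11)–(0,10): clear
  midpoint (18,47/2) outside
  → clear
Obstacle 3 [(0,13) (11,15) (2,24)]:
  edge (0,13)–(11,15): clear
  edge (11,15)–(2,24): clear
  edge (2,24)–(0,13): clear
  midpoint (18,47/2) outside
  → clear
Obstacle 4 [(13,17) (17,13) (22,15) (24,22) (17,24)]:
  edge (13,17)–(17,13): clear
  edge (17,13)–(22,15): clear
  edge (22,15)–(24,22): clear
  edge (24,22)–(17,24): crosses AB
  edge (17,24)–(13,17): crosses AB
  → BLOCKED

BLOCKED by obstacle 4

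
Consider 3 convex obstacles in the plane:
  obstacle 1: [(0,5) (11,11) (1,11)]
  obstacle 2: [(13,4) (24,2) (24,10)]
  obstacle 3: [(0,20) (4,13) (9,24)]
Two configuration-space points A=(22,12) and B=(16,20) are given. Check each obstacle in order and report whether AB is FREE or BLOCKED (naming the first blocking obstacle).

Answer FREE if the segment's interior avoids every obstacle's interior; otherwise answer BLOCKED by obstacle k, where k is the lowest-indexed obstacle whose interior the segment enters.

Obstacle 1 [(0,5) (11,11) (1,11)]:
  edge (0,5)–(11,11): clear
  edge (11,11)–(1,11): clear
  edge (1,11)–(0,5): clear
  midpoint (19,16) outside
  → clear
Obstacle 2 [(13,4) (24,2) (24,10)]:
  edge (13,4)–(24,2): clear
  edge (24,2)–(24,10): clear
  edge (24,10)–(13,4): clear
  midpoint (19,16) outside
  → clear
Obstacle 3 [(0,20) (4,13) (9,24)]:
  edge (0,20)–(4,13): clear
  edge (4,13)–(9,24): clear
  edge (9,24)–(0,20): clear
  midpoint (19,16) outside
  → clear

FREE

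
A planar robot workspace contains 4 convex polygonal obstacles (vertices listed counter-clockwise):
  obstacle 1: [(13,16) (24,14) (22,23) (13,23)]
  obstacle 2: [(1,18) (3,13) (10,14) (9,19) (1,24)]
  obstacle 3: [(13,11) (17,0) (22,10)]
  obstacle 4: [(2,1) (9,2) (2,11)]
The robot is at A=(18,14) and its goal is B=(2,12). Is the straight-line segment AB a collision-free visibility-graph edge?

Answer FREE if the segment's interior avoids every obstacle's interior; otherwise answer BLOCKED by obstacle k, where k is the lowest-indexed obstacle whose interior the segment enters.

Obstacle 1 [(13,16) (24,14) (22,23) (13,23)]:
  edge (13,16)–(24,14): clear
  edge (24,14)–(22,23): clear
  edge (22,23)–(13,23): clear
  edge (13,23)–(13,16): clear
  midpoint (10,13) outside
  → clear
Obstacle 2 [(1,18) (3,13) (10,14) (9,19) (1,24)]:
  edge (1,18)–(3,13): clear
  edge (3,13)–(10,14): clear
  edge (10,14)–(9,19): clear
  edge (9,19)–(1,24): clear
  edge (1,24)–(1,18): clear
  midpoint (10,13) outside
  → clear
Obstacle 3 [(13,11) (17,0) (22,10)]:
  edge (13,11)–(17,0): clear
  edge (17,0)–(22,10): clear
  edge (22,10)–(13,11): clear
  midpoint (10,13) outside
  → clear
Obstacle 4 [(2,1) (9,2) (2,11)]:
  edge (2,1)–(9,2): clear
  edge (9,2)–(2,11): clear
  edge (2,11)–(2,1): clear
  midpoint (10,13) outside
  → clear

FREE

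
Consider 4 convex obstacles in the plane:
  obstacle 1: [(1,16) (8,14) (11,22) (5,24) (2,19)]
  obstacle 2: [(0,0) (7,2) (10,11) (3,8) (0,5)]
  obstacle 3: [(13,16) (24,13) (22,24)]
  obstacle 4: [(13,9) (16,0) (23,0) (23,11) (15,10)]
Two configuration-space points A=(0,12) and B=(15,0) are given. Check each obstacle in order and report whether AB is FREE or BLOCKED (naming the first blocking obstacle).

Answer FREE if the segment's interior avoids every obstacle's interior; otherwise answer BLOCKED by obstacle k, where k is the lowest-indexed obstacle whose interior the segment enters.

BLOCKED by obstacle 2

Obstacle 1 [(1,16) (8,14) (11,22) (5,24) (2,19)]:
  edge (1,16)–(8,14): clear
  edge (8,14)–(11,22): clear
  edge (11,22)–(5,24): clear
  edge (5,24)–(2,19): clear
  edge (2,19)–(1,16): clear
  midpoint (15/2,6) outside
  → clear
Obstacle 2 [(0,0) (7,2) (10,11) (3,8) (0,5)]:
  edge (0,0)–(7,2): clear
  edge (7,2)–(10,11): crosses AB
  edge (10,11)–(3,8): crosses AB
  edge (3,8)–(0,5): clear
  edge (0,5)–(0,0): clear
  → BLOCKED
Obstacle 3 [(13,16) (24,13) (22,24)]:
  edge (13,16)–(24,13): clear
  edge (24,13)–(22,24): clear
  edge (22,24)–(13,16): clear
  midpoint (15/2,6) outside
  → clear
Obstacle 4 [(13,9) (16,0) (23,0) (23,11) (15,10)]:
  edge (13,9)–(16,0): clear
  edge (16,0)–(23,0): clear
  edge (23,0)–(23,11): clear
  edge (23,11)–(15,10): clear
  edge (15,10)–(13,9): clear
  midpoint (15/2,6) outside
  → clear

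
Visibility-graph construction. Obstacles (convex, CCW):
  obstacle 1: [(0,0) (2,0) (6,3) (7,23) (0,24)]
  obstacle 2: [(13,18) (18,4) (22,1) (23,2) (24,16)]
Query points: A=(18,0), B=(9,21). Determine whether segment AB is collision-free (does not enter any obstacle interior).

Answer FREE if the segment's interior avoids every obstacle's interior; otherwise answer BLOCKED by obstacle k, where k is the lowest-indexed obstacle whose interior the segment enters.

FREE

Obstacle 1 [(0,0) (2,0) (6,3) (7,23) (0,24)]:
  edge (0,0)–(2,0): clear
  edge (2,0)–(6,3): clear
  edge (6,3)–(7,23): clear
  edge (7,23)–(0,24): clear
  edge (0,24)–(0,0): clear
  midpoint (27/2,21/2) outside
  → clear
Obstacle 2 [(13,18) (18,4) (22,1) (23,2) (24,16)]:
  edge (13,18)–(18,4): clear
  edge (18,4)–(22,1): clear
  edge (22,1)–(23,2): clear
  edge (23,2)–(24,16): clear
  edge (24,16)–(13,18): clear
  midpoint (27/2,21/2) outside
  → clear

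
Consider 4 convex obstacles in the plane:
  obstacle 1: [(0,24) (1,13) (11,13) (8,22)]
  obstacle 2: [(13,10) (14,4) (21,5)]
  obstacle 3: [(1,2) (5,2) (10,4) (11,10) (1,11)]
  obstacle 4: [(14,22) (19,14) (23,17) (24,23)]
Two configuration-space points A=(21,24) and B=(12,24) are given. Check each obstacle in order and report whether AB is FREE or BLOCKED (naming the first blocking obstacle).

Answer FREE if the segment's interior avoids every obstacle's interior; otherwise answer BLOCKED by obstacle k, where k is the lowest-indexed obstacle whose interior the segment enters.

FREE

Obstacle 1 [(0,24) (1,13) (11,13) (8,22)]:
  edge (0,24)–(1,13): clear
  edge (1,13)–(11,13): clear
  edge (11,13)–(8,22): clear
  edge (8,22)–(0,24): clear
  midpoint (33/2,24) outside
  → clear
Obstacle 2 [(13,10) (14,4) (21,5)]:
  edge (13,10)–(14,4): clear
  edge (14,4)–(21,5): clear
  edge (21,5)–(13,10): clear
  midpoint (33/2,24) outside
  → clear
Obstacle 3 [(1,2) (5,2) (10,4) (11,10) (1,11)]:
  edge (1,2)–(5,2): clear
  edge (5,2)–(10,4): clear
  edge (10,4)–(11,10): clear
  edge (11,10)–(1,11): clear
  edge (1,11)–(1,2): clear
  midpoint (33/2,24) outside
  → clear
Obstacle 4 [(14,22) (19,14) (23,17) (24,23)]:
  edge (14,22)–(19,14): clear
  edge (19,14)–(23,17): clear
  edge (23,17)–(24,23): clear
  edge (24,23)–(14,22): clear
  midpoint (33/2,24) outside
  → clear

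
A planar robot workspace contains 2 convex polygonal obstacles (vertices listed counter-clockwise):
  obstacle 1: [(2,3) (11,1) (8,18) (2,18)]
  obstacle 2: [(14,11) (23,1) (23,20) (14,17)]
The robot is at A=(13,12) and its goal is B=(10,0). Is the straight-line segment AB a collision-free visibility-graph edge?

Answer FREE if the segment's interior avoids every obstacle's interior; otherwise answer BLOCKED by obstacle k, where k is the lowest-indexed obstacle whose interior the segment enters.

Obstacle 1 [(2,3) (11,1) (8,18) (2,18)]:
  edge (2,3)–(11,1): crosses AB
  edge (11,1)–(8,18): crosses AB
  edge (8,18)–(2,18): clear
  edge (2,18)–(2,3): clear
  → BLOCKED
Obstacle 2 [(14,11) (23,1) (23,20) (14,17)]:
  edge (14,11)–(23,1): clear
  edge (23,1)–(23,20): clear
  edge (23,20)–(14,17): clear
  edge (14,17)–(14,11): clear
  midpoint (23/2,6) outside
  → clear

BLOCKED by obstacle 1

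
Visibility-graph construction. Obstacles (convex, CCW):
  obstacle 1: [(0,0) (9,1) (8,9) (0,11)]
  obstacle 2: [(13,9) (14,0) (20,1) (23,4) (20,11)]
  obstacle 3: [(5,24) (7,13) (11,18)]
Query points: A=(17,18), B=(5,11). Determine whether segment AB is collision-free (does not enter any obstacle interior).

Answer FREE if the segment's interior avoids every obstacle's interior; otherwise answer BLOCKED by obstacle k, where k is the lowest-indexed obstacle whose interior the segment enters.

FREE

Obstacle 1 [(0,0) (9,1) (8,9) (0,11)]:
  edge (0,0)–(9,1): clear
  edge (9,1)–(8,9): clear
  edge (8,9)–(0,11): clear
  edge (0,11)–(0,0): clear
  midpoint (11,29/2) outside
  → clear
Obstacle 2 [(13,9) (14,0) (20,1) (23,4) (20,11)]:
  edge (13,9)–(14,0): clear
  edge (14,0)–(20,1): clear
  edge (20,1)–(23,4): clear
  edge (23,4)–(20,11): clear
  edge (20,11)–(13,9): clear
  midpoint (11,29/2) outside
  → clear
Obstacle 3 [(5,24) (7,13) (11,18)]:
  edge (5,24)–(7,13): clear
  edge (7,13)–(11,18): clear
  edge (11,18)–(5,24): clear
  midpoint (11,29/2) outside
  → clear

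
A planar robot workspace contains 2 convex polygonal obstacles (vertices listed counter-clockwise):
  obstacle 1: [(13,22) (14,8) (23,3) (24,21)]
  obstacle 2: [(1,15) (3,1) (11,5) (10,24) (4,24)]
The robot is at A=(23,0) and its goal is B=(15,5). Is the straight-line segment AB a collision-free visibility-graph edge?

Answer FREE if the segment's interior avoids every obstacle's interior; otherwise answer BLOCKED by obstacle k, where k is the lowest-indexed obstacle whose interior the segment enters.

Obstacle 1 [(13,22) (14,8) (23,3) (24,21)]:
  edge (13,22)–(14,8): clear
  edge (14,8)–(23,3): clear
  edge (23,3)–(24,21): clear
  edge (24,21)–(13,22): clear
  midpoint (19,5/2) outside
  → clear
Obstacle 2 [(1,15) (3,1) (11,5) (10,24) (4,24)]:
  edge (1,15)–(3,1): clear
  edge (3,1)–(11,5): clear
  edge (11,5)–(10,24): clear
  edge (10,24)–(4,24): clear
  edge (4,24)–(1,15): clear
  midpoint (19,5/2) outside
  → clear

FREE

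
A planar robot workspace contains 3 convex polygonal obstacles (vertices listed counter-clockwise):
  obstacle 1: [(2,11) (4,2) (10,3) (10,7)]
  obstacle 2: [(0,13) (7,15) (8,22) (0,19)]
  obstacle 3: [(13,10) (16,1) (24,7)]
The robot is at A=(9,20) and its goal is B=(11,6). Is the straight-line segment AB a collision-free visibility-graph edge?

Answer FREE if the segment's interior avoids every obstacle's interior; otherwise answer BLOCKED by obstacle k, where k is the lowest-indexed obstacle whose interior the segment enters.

Obstacle 1 [(2,11) (4,2) (10,3) (10,7)]:
  edge (2,11)–(4,2): clear
  edge (4,2)–(10,3): clear
  edge (10,3)–(10,7): clear
  edge (10,7)–(2,11): clear
  midpoint (10,13) outside
  → clear
Obstacle 2 [(0,13) (7,15) (8,22) (0,19)]:
  edge (0,13)–(7,15): clear
  edge (7,15)–(8,22): clear
  edge (8,22)–(0,19): clear
  edge (0,19)–(0,13): clear
  midpoint (10,13) outside
  → clear
Obstacle 3 [(13,10) (16,1) (24,7)]:
  edge (13,10)–(16,1): clear
  edge (16,1)–(24,7): clear
  edge (24,7)–(13,10): clear
  midpoint (10,13) outside
  → clear

FREE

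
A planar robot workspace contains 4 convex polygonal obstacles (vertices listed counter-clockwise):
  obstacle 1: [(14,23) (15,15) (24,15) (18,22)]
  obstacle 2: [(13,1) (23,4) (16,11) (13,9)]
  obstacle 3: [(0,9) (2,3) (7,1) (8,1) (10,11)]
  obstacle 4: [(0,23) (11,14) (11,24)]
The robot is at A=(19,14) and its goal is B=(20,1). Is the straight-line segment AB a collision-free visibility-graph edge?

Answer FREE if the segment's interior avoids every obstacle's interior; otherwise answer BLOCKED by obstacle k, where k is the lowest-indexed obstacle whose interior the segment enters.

BLOCKED by obstacle 2

Obstacle 1 [(14,23) (15,15) (24,15) (18,22)]:
  edge (14,23)–(15,15): clear
  edge (15,15)–(24,15): clear
  edge (24,15)–(18,22): clear
  edge (18,22)–(14,23): clear
  midpoint (39/2,15/2) outside
  → clear
Obstacle 2 [(13,1) (23,4) (16,11) (13,9)]:
  edge (13,1)–(23,4): crosses AB
  edge (23,4)–(16,11): crosses AB
  edge (16,11)–(13,9): clear
  edge (13,9)–(13,1): clear
  → BLOCKED
Obstacle 3 [(0,9) (2,3) (7,1) (8,1) (10,11)]:
  edge (0,9)–(2,3): clear
  edge (2,3)–(7,1): clear
  edge (7,1)–(8,1): clear
  edge (8,1)–(10,11): clear
  edge (10,11)–(0,9): clear
  midpoint (39/2,15/2) outside
  → clear
Obstacle 4 [(0,23) (11,14) (11,24)]:
  edge (0,23)–(11,14): clear
  edge (11,14)–(11,24): clear
  edge (11,24)–(0,23): clear
  midpoint (39/2,15/2) outside
  → clear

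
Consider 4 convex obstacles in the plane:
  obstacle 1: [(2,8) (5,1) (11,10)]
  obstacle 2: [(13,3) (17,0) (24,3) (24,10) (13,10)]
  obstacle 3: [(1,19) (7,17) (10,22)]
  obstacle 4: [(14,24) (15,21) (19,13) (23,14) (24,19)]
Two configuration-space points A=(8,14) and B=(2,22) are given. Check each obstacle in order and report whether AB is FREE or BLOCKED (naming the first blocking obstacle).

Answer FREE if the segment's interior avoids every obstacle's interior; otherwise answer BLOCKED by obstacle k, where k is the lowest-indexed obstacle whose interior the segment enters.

Obstacle 1 [(2,8) (5,1) (11,10)]:
  edge (2,8)–(5,1): clear
  edge (5,1)–(11,10): clear
  edge (11,10)–(2,8): clear
  midpoint (5,18) outside
  → clear
Obstacle 2 [(13,3) (17,0) (24,3) (24,10) (13,10)]:
  edge (13,3)–(17,0): clear
  edge (17,0)–(24,3): clear
  edge (24,3)–(24,10): clear
  edge (24,10)–(13,10): clear
  edge (13,10)–(13,3): clear
  midpoint (5,18) outside
  → clear
Obstacle 3 [(1,19) (7,17) (10,22)]:
  edge (1,19)–(7,17): crosses AB
  edge (7,17)–(10,22): clear
  edge (10,22)–(1,19): crosses AB
  → BLOCKED
Obstacle 4 [(14,24) (15,21) (19,13) (23,14) (24,19)]:
  edge (14,24)–(15,21): clear
  edge (15,21)–(19,13): clear
  edge (19,13)–(23,14): clear
  edge (23,14)–(24,19): clear
  edge (24,19)–(14,24): clear
  midpoint (5,18) outside
  → clear

BLOCKED by obstacle 3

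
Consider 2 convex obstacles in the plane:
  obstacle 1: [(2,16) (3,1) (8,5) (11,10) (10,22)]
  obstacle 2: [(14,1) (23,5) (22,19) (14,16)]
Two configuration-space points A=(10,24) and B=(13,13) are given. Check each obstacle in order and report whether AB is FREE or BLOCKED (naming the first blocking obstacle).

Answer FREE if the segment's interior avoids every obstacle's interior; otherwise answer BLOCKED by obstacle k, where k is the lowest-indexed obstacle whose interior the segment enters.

Obstacle 1 [(2,16) (3,1) (8,5) (11,10) (10,22)]:
  edge (2,16)–(3,1): clear
  edge (3,1)–(8,5): clear
  edge (8,5)–(11,10): clear
  edge (11,10)–(10,22): clear
  edge (10,22)–(2,16): clear
  midpoint (23/2,37/2) outside
  → clear
Obstacle 2 [(14,1) (23,5) (22,19) (14,16)]:
  edge (14,1)–(23,5): clear
  edge (23,5)–(22,19): clear
  edge (22,19)–(14,16): clear
  edge (14,16)–(14,1): clear
  midpoint (23/2,37/2) outside
  → clear

FREE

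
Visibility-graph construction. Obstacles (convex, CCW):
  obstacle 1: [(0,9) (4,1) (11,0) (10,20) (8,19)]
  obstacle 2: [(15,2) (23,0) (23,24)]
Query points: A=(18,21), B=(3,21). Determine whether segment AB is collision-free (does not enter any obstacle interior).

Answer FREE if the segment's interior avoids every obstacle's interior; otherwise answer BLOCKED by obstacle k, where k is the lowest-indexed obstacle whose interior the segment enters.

Obstacle 1 [(0,9) (4,1) (11,0) (10,20) (8,19)]:
  edge (0,9)–(4,1): clear
  edge (4,1)–(11,0): clear
  edge (11,0)–(10,20): clear
  edge (10,20)–(8,19): clear
  edge (8,19)–(0,9): clear
  midpoint (21/2,21) outside
  → clear
Obstacle 2 [(15,2) (23,0) (23,24)]:
  edge (15,2)–(23,0): clear
  edge (23,0)–(23,24): clear
  edge (23,24)–(15,2): clear
  midpoint (21/2,21) outside
  → clear

FREE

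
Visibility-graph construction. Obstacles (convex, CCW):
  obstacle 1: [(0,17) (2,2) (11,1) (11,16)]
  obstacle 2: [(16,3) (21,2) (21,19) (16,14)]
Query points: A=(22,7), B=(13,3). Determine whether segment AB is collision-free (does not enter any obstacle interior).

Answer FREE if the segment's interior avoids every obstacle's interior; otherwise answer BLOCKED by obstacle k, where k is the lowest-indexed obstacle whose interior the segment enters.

BLOCKED by obstacle 2

Obstacle 1 [(0,17) (2,2) (11,1) (11,16)]:
  edge (0,17)–(2,2): clear
  edge (2,2)–(11,1): clear
  edge (11,1)–(11,16): clear
  edge (11,16)–(0,17): clear
  midpoint (35/2,5) outside
  → clear
Obstacle 2 [(16,3) (21,2) (21,19) (16,14)]:
  edge (16,3)–(21,2): clear
  edge (21,2)–(21,19): crosses AB
  edge (21,19)–(16,14): clear
  edge (16,14)–(16,3): crosses AB
  → BLOCKED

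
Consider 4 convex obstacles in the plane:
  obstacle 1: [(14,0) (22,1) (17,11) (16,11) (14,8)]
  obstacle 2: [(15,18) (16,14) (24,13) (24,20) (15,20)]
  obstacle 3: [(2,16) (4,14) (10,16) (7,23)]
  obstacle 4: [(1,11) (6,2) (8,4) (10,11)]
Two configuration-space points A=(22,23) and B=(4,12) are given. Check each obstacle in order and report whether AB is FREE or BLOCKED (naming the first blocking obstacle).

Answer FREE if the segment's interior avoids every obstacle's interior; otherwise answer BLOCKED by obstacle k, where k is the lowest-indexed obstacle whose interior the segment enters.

Obstacle 1 [(14,0) (22,1) (17,11) (16,11) (14,8)]:
  edge (14,0)–(22,1): clear
  edge (22,1)–(17,11): clear
  edge (17,11)–(16,11): clear
  edge (16,11)–(14,8): clear
  edge (14,8)–(14,0): clear
  midpoint (13,35/2) outside
  → clear
Obstacle 2 [(15,18) (16,14) (24,13) (24,20) (15,20)]:
  edge (15,18)–(16,14): clear
  edge (16,14)–(24,13): clear
  edge (24,13)–(24,20): clear
  edge (24,20)–(15,20): crosses AB
  edge (15,20)–(15,18): crosses AB
  → BLOCKED
Obstacle 3 [(2,16) (4,14) (10,16) (7,23)]:
  edge (2,16)–(4,14): clear
  edge (4,14)–(10,16): clear
  edge (10,16)–(7,23): clear
  edge (7,23)–(2,16): clear
  midpoint (13,35/2) outside
  → clear
Obstacle 4 [(1,11) (6,2) (8,4) (10,11)]:
  edge (1,11)–(6,2): clear
  edge (6,2)–(8,4): clear
  edge (8,4)–(10,11): clear
  edge (10,11)–(1,11): clear
  midpoint (13,35/2) outside
  → clear

BLOCKED by obstacle 2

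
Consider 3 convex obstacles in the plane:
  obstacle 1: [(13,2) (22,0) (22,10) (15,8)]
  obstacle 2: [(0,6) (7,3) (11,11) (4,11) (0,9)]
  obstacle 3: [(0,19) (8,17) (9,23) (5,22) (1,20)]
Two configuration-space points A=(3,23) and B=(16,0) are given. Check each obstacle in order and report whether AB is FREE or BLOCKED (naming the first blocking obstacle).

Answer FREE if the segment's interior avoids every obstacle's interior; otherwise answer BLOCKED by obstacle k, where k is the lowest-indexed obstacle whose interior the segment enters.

Obstacle 1 [(13,2) (22,0) (22,10) (15,8)]:
  edge (13,2)–(22,0): crosses AB
  edge (22,0)–(22,10): clear
  edge (22,10)–(15,8): clear
  edge (15,8)–(13,2): crosses AB
  → BLOCKED
Obstacle 2 [(0,6) (7,3) (11,11) (4,11) (0,9)]:
  edge (0,6)–(7,3): clear
  edge (7,3)–(11,11): crosses AB
  edge (11,11)–(4,11): crosses AB
  edge (4,11)–(0,9): clear
  edge (0,9)–(0,6): clear
  → BLOCKED
Obstacle 3 [(0,19) (8,17) (9,23) (5,22) (1,20)]:
  edge (0,19)–(8,17): crosses AB
  edge (8,17)–(9,23): clear
  edge (9,23)–(5,22): clear
  edge (5,22)–(1,20): crosses AB
  edge (1,20)–(0,19): clear
  → BLOCKED

BLOCKED by obstacle 1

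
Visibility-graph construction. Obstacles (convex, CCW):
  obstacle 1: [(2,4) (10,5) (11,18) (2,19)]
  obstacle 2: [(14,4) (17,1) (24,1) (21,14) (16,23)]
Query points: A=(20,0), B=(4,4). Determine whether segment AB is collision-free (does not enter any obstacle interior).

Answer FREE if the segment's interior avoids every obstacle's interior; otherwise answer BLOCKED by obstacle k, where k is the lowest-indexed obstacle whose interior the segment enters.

FREE

Obstacle 1 [(2,4) (10,5) (11,18) (2,19)]:
  edge (2,4)–(10,5): clear
  edge (10,5)–(11,18): clear
  edge (11,18)–(2,19): clear
  edge (2,19)–(2,4): clear
  midpoint (12,2) outside
  → clear
Obstacle 2 [(14,4) (17,1) (24,1) (21,14) (16,23)]:
  edge (14,4)–(17,1): clear
  edge (17,1)–(24,1): clear
  edge (24,1)–(21,14): clear
  edge (21,14)–(16,23): clear
  edge (16,23)–(14,4): clear
  midpoint (12,2) outside
  → clear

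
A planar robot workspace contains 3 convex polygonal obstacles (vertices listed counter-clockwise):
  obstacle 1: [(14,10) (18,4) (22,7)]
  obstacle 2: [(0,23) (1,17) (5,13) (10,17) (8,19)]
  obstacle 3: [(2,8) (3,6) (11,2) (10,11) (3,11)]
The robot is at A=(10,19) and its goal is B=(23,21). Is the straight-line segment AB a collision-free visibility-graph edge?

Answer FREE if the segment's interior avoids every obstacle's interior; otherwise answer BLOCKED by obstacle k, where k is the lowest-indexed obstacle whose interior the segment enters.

Obstacle 1 [(14,10) (18,4) (22,7)]:
  edge (14,10)–(18,4): clear
  edge (18,4)–(22,7): clear
  edge (22,7)–(14,10): clear
  midpoint (33/2,20) outside
  → clear
Obstacle 2 [(0,23) (1,17) (5,13) (10,17) (8,19)]:
  edge (0,23)–(1,17): clear
  edge (1,17)–(5,13): clear
  edge (5,13)–(10,17): clear
  edge (10,17)–(8,19): clear
  edge (8,19)–(0,23): clear
  midpoint (33/2,20) outside
  → clear
Obstacle 3 [(2,8) (3,6) (11,2) (10,11) (3,11)]:
  edge (2,8)–(3,6): clear
  edge (3,6)–(11,2): clear
  edge (11,2)–(10,11): clear
  edge (10,11)–(3,11): clear
  edge (3,11)–(2,8): clear
  midpoint (33/2,20) outside
  → clear

FREE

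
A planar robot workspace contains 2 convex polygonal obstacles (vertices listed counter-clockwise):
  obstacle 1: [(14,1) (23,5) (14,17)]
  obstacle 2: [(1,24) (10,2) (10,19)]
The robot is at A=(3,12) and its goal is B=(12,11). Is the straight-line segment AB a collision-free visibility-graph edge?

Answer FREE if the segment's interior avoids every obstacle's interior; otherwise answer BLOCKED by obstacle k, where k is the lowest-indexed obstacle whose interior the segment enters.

BLOCKED by obstacle 2

Obstacle 1 [(14,1) (23,5) (14,17)]:
  edge (14,1)–(23,5): clear
  edge (23,5)–(14,17): clear
  edge (14,17)–(14,1): clear
  midpoint (15/2,23/2) outside
  → clear
Obstacle 2 [(1,24) (10,2) (10,19)]:
  edge (1,24)–(10,2): crosses AB
  edge (10,2)–(10,19): crosses AB
  edge (10,19)–(1,24): clear
  → BLOCKED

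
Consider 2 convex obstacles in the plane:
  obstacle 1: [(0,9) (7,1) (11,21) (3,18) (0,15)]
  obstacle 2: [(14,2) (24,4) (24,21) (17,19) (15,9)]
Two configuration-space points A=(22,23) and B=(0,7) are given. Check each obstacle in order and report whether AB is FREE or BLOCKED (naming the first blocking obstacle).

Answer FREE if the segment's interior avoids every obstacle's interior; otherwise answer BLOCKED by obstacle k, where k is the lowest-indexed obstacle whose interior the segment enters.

Obstacle 1 [(0,9) (7,1) (11,21) (3,18) (0,15)]:
  edge (0,9)–(7,1): crosses AB
  edge (7,1)–(11,21): crosses AB
  edge (11,21)–(3,18): clear
  edge (3,18)–(0,15): clear
  edge (0,15)–(0,9): clear
  → BLOCKED
Obstacle 2 [(14,2) (24,4) (24,21) (17,19) (15,9)]:
  edge (14,2)–(24,4): clear
  edge (24,4)–(24,21): clear
  edge (24,21)–(17,19): clear
  edge (17,19)–(15,9): clear
  edge (15,9)–(14,2): clear
  midpoint (11,15) outside
  → clear

BLOCKED by obstacle 1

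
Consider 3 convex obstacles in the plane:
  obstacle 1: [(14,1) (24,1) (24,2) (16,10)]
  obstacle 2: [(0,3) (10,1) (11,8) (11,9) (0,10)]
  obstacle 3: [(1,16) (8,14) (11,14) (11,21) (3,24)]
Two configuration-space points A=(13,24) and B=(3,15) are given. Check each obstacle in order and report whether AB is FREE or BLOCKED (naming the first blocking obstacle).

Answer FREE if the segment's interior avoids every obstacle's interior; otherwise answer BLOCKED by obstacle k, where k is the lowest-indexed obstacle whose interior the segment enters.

BLOCKED by obstacle 3

Obstacle 1 [(14,1) (24,1) (24,2) (16,10)]:
  edge (14,1)–(24,1): clear
  edge (24,1)–(24,2): clear
  edge (24,2)–(16,10): clear
  edge (16,10)–(14,1): clear
  midpoint (8,39/2) outside
  → clear
Obstacle 2 [(0,3) (10,1) (11,8) (11,9) (0,10)]:
  edge (0,3)–(10,1): clear
  edge (10,1)–(11,8): clear
  edge (11,8)–(11,9): clear
  edge (11,9)–(0,10): clear
  edge (0,10)–(0,3): clear
  midpoint (8,39/2) outside
  → clear
Obstacle 3 [(1,16) (8,14) (11,14) (11,21) (3,24)]:
  edge (1,16)–(8,14): crosses AB
  edge (8,14)–(11,14): clear
  edge (11,14)–(11,21): clear
  edge (11,21)–(3,24): crosses AB
  edge (3,24)–(1,16): clear
  → BLOCKED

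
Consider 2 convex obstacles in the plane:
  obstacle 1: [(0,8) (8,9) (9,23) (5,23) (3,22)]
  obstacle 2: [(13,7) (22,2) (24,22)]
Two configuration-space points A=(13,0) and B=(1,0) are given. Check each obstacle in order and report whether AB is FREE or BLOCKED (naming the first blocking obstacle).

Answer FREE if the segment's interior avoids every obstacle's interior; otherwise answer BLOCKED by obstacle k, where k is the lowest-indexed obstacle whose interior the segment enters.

FREE

Obstacle 1 [(0,8) (8,9) (9,23) (5,23) (3,22)]:
  edge (0,8)–(8,9): clear
  edge (8,9)–(9,23): clear
  edge (9,23)–(5,23): clear
  edge (5,23)–(3,22): clear
  edge (3,22)–(0,8): clear
  midpoint (7,0) outside
  → clear
Obstacle 2 [(13,7) (22,2) (24,22)]:
  edge (13,7)–(22,2): clear
  edge (22,2)–(24,22): clear
  edge (24,22)–(13,7): clear
  midpoint (7,0) outside
  → clear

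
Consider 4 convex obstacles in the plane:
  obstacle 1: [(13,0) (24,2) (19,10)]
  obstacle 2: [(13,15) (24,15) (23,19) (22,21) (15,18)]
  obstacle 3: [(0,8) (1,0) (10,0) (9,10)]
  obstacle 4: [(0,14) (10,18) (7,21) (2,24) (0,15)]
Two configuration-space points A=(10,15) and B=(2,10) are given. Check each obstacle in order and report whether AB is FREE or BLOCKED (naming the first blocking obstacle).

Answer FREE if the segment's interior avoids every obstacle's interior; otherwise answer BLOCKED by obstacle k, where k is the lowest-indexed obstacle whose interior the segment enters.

Obstacle 1 [(13,0) (24,2) (19,10)]:
  edge (13,0)–(24,2): clear
  edge (24,2)–(19,10): clear
  edge (19,10)–(13,0): clear
  midpoint (6,25/2) outside
  → clear
Obstacle 2 [(13,15) (24,15) (23,19) (22,21) (15,18)]:
  edge (13,15)–(24,15): clear
  edge (24,15)–(23,19): clear
  edge (23,19)–(22,21): clear
  edge (22,21)–(15,18): clear
  edge (15,18)–(13,15): clear
  midpoint (6,25/2) outside
  → clear
Obstacle 3 [(0,8) (1,0) (10,0) (9,10)]:
  edge (0,8)–(1,0): clear
  edge (1,0)–(10,0): clear
  edge (10,0)–(9,10): clear
  edge (9,10)–(0,8): clear
  midpoint (6,25/2) outside
  → clear
Obstacle 4 [(0,14) (10,18) (7,21) (2,24) (0,15)]:
  edge (0,14)–(10,18): clear
  edge (10,18)–(7,21): clear
  edge (7,21)–(2,24): clear
  edge (2,24)–(0,15): clear
  edge (0,15)–(0,14): clear
  midpoint (6,25/2) outside
  → clear

FREE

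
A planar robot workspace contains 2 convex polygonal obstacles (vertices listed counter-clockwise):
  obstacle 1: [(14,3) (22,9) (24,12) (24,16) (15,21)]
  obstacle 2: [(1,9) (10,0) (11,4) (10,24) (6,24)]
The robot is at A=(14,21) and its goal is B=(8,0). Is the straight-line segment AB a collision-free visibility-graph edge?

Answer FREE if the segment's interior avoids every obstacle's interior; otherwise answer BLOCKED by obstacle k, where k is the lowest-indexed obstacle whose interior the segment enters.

Obstacle 1 [(14,3) (22,9) (24,12) (24,16) (15,21)]:
  edge (14,3)–(22,9): clear
  edge (22,9)–(24,12): clear
  edge (24,12)–(24,16): clear
  edge (24,16)–(15,21): clear
  edge (15,21)–(14,3): clear
  midpoint (11,21/2) outside
  → clear
Obstacle 2 [(1,9) (10,0) (11,4) (10,24) (6,24)]:
  edge (1,9)–(10,0): crosses AB
  edge (10,0)–(11,4): clear
  edge (11,4)–(10,24): crosses AB
  edge (10,24)–(6,24): clear
  edge (6,24)–(1,9): clear
  → BLOCKED

BLOCKED by obstacle 2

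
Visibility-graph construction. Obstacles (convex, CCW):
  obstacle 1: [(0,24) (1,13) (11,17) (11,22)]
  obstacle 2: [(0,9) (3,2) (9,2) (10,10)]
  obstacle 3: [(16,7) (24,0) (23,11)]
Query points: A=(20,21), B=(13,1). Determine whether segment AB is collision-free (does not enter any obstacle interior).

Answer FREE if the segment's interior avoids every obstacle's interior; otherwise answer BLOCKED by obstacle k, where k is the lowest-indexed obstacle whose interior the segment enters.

FREE

Obstacle 1 [(0,24) (1,13) (11,17) (11,22)]:
  edge (0,24)–(1,13): clear
  edge (1,13)–(11,17): clear
  edge (11,17)–(11,22): clear
  edge (11,22)–(0,24): clear
  midpoint (33/2,11) outside
  → clear
Obstacle 2 [(0,9) (3,2) (9,2) (10,10)]:
  edge (0,9)–(3,2): clear
  edge (3,2)–(9,2): clear
  edge (9,2)–(10,10): clear
  edge (10,10)–(0,9): clear
  midpoint (33/2,11) outside
  → clear
Obstacle 3 [(16,7) (24,0) (23,11)]:
  edge (16,7)–(24,0): clear
  edge (24,0)–(23,11): clear
  edge (23,11)–(16,7): clear
  midpoint (33/2,11) outside
  → clear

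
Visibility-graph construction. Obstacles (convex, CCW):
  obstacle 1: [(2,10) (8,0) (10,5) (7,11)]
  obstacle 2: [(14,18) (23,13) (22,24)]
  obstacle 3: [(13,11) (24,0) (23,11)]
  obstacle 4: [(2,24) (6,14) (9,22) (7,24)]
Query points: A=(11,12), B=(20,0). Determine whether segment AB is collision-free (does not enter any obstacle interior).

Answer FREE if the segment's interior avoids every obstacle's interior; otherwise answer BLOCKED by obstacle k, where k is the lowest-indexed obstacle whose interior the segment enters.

Obstacle 1 [(2,10) (8,0) (10,5) (7,11)]:
  edge (2,10)–(8,0): clear
  edge (8,0)–(10,5): clear
  edge (10,5)–(7,11): clear
  edge (7,11)–(2,10): clear
  midpoint (31/2,6) outside
  → clear
Obstacle 2 [(14,18) (23,13) (22,24)]:
  edge (14,18)–(23,13): clear
  edge (23,13)–(22,24): clear
  edge (22,24)–(14,18): clear
  midpoint (31/2,6) outside
  → clear
Obstacle 3 [(13,11) (24,0) (23,11)]:
  edge (13,11)–(24,0): clear
  edge (24,0)–(23,11): clear
  edge (23,11)–(13,11): clear
  midpoint (31/2,6) outside
  → clear
Obstacle 4 [(2,24) (6,14) (9,22) (7,24)]:
  edge (2,24)–(6,14): clear
  edge (6,14)–(9,22): clear
  edge (9,22)–(7,24): clear
  edge (7,24)–(2,24): clear
  midpoint (31/2,6) outside
  → clear

FREE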